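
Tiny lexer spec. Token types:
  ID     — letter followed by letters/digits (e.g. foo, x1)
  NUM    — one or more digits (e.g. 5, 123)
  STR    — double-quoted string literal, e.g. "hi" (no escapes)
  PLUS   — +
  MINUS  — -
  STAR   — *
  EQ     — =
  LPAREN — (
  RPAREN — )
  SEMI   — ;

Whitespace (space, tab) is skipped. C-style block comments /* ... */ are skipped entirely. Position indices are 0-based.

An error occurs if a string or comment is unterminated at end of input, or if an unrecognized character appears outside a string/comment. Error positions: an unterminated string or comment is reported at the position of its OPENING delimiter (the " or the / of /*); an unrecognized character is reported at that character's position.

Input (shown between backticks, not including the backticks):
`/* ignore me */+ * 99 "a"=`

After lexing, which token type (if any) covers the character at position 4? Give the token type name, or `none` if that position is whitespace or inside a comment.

pos=0: enter COMMENT mode (saw '/*')
exit COMMENT mode (now at pos=15)
pos=15: emit PLUS '+'
pos=17: emit STAR '*'
pos=19: emit NUM '99' (now at pos=21)
pos=22: enter STRING mode
pos=22: emit STR "a" (now at pos=25)
pos=25: emit EQ '='
DONE. 5 tokens: [PLUS, STAR, NUM, STR, EQ]
Position 4: char is 'g' -> none

Answer: none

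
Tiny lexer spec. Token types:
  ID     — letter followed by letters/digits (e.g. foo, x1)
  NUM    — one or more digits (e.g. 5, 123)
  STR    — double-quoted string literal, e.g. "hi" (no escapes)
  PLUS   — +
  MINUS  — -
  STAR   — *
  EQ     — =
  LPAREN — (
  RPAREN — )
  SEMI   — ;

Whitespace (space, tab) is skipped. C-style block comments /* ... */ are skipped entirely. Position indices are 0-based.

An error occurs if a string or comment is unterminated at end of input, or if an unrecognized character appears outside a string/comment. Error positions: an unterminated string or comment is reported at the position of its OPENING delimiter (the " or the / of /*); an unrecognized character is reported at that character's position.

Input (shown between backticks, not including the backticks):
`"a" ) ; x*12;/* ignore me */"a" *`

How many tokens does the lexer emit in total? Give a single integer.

Answer: 9

Derivation:
pos=0: enter STRING mode
pos=0: emit STR "a" (now at pos=3)
pos=4: emit RPAREN ')'
pos=6: emit SEMI ';'
pos=8: emit ID 'x' (now at pos=9)
pos=9: emit STAR '*'
pos=10: emit NUM '12' (now at pos=12)
pos=12: emit SEMI ';'
pos=13: enter COMMENT mode (saw '/*')
exit COMMENT mode (now at pos=28)
pos=28: enter STRING mode
pos=28: emit STR "a" (now at pos=31)
pos=32: emit STAR '*'
DONE. 9 tokens: [STR, RPAREN, SEMI, ID, STAR, NUM, SEMI, STR, STAR]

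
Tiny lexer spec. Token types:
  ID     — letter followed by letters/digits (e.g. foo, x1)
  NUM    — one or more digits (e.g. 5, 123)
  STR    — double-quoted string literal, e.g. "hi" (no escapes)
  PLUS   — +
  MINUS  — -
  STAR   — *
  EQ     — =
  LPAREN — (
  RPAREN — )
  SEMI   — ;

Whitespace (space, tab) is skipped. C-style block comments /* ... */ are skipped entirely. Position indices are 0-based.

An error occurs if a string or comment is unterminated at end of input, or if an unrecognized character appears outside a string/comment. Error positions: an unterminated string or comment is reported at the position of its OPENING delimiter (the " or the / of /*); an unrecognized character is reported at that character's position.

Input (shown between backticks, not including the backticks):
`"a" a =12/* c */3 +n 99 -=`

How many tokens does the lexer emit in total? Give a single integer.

pos=0: enter STRING mode
pos=0: emit STR "a" (now at pos=3)
pos=4: emit ID 'a' (now at pos=5)
pos=6: emit EQ '='
pos=7: emit NUM '12' (now at pos=9)
pos=9: enter COMMENT mode (saw '/*')
exit COMMENT mode (now at pos=16)
pos=16: emit NUM '3' (now at pos=17)
pos=18: emit PLUS '+'
pos=19: emit ID 'n' (now at pos=20)
pos=21: emit NUM '99' (now at pos=23)
pos=24: emit MINUS '-'
pos=25: emit EQ '='
DONE. 10 tokens: [STR, ID, EQ, NUM, NUM, PLUS, ID, NUM, MINUS, EQ]

Answer: 10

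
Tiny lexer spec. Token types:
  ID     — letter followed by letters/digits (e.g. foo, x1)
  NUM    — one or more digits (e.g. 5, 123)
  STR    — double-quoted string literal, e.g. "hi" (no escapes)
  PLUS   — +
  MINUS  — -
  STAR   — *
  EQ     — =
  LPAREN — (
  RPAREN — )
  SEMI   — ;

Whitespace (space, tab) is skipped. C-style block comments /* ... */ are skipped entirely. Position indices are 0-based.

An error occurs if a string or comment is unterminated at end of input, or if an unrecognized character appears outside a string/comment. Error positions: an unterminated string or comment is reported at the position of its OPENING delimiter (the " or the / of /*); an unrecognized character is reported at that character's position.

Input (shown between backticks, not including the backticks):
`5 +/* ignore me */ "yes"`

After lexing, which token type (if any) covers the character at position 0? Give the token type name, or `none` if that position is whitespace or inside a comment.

pos=0: emit NUM '5' (now at pos=1)
pos=2: emit PLUS '+'
pos=3: enter COMMENT mode (saw '/*')
exit COMMENT mode (now at pos=18)
pos=19: enter STRING mode
pos=19: emit STR "yes" (now at pos=24)
DONE. 3 tokens: [NUM, PLUS, STR]
Position 0: char is '5' -> NUM

Answer: NUM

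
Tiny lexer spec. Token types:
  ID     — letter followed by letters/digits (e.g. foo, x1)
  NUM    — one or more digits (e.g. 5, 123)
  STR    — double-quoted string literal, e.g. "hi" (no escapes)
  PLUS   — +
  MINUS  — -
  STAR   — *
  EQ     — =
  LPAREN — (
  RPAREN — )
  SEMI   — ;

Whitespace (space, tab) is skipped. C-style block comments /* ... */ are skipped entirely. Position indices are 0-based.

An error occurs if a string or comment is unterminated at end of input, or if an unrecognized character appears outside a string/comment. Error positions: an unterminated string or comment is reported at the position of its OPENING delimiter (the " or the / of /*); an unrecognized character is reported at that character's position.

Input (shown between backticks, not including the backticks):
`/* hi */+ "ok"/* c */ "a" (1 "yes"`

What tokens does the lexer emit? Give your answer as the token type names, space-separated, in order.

pos=0: enter COMMENT mode (saw '/*')
exit COMMENT mode (now at pos=8)
pos=8: emit PLUS '+'
pos=10: enter STRING mode
pos=10: emit STR "ok" (now at pos=14)
pos=14: enter COMMENT mode (saw '/*')
exit COMMENT mode (now at pos=21)
pos=22: enter STRING mode
pos=22: emit STR "a" (now at pos=25)
pos=26: emit LPAREN '('
pos=27: emit NUM '1' (now at pos=28)
pos=29: enter STRING mode
pos=29: emit STR "yes" (now at pos=34)
DONE. 6 tokens: [PLUS, STR, STR, LPAREN, NUM, STR]

Answer: PLUS STR STR LPAREN NUM STR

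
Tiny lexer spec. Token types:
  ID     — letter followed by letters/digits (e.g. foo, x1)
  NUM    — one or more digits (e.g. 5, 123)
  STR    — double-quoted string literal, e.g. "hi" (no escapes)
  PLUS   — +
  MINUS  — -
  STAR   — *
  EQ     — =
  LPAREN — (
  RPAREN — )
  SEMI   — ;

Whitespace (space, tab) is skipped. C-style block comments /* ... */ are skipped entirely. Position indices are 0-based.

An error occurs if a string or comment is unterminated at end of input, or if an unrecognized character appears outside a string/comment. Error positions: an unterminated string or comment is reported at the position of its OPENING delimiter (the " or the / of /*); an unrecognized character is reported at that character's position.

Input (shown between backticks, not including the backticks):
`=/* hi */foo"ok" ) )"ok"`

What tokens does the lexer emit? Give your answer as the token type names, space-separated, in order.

Answer: EQ ID STR RPAREN RPAREN STR

Derivation:
pos=0: emit EQ '='
pos=1: enter COMMENT mode (saw '/*')
exit COMMENT mode (now at pos=9)
pos=9: emit ID 'foo' (now at pos=12)
pos=12: enter STRING mode
pos=12: emit STR "ok" (now at pos=16)
pos=17: emit RPAREN ')'
pos=19: emit RPAREN ')'
pos=20: enter STRING mode
pos=20: emit STR "ok" (now at pos=24)
DONE. 6 tokens: [EQ, ID, STR, RPAREN, RPAREN, STR]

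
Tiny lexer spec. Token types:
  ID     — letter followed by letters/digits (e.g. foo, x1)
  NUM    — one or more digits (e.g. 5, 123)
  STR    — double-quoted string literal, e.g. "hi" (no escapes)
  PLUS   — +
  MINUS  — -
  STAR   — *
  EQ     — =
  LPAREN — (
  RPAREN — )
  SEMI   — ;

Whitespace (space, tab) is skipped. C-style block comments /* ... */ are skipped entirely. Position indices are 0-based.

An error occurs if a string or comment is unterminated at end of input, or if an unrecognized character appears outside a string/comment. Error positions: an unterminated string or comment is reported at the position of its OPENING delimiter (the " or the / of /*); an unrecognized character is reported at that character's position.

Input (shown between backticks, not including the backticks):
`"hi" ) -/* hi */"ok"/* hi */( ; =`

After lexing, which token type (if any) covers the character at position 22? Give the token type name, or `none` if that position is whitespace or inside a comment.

Answer: none

Derivation:
pos=0: enter STRING mode
pos=0: emit STR "hi" (now at pos=4)
pos=5: emit RPAREN ')'
pos=7: emit MINUS '-'
pos=8: enter COMMENT mode (saw '/*')
exit COMMENT mode (now at pos=16)
pos=16: enter STRING mode
pos=16: emit STR "ok" (now at pos=20)
pos=20: enter COMMENT mode (saw '/*')
exit COMMENT mode (now at pos=28)
pos=28: emit LPAREN '('
pos=30: emit SEMI ';'
pos=32: emit EQ '='
DONE. 7 tokens: [STR, RPAREN, MINUS, STR, LPAREN, SEMI, EQ]
Position 22: char is ' ' -> none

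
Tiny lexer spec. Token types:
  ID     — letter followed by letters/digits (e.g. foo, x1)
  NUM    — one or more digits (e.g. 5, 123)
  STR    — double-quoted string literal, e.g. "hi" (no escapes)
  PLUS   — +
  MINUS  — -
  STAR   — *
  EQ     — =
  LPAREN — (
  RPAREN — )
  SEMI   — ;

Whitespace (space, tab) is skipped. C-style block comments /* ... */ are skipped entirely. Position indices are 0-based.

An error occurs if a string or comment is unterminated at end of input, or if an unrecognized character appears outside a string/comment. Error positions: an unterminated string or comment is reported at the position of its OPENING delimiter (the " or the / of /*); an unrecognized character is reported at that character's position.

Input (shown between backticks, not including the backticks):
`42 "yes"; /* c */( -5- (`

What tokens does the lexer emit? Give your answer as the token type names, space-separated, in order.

Answer: NUM STR SEMI LPAREN MINUS NUM MINUS LPAREN

Derivation:
pos=0: emit NUM '42' (now at pos=2)
pos=3: enter STRING mode
pos=3: emit STR "yes" (now at pos=8)
pos=8: emit SEMI ';'
pos=10: enter COMMENT mode (saw '/*')
exit COMMENT mode (now at pos=17)
pos=17: emit LPAREN '('
pos=19: emit MINUS '-'
pos=20: emit NUM '5' (now at pos=21)
pos=21: emit MINUS '-'
pos=23: emit LPAREN '('
DONE. 8 tokens: [NUM, STR, SEMI, LPAREN, MINUS, NUM, MINUS, LPAREN]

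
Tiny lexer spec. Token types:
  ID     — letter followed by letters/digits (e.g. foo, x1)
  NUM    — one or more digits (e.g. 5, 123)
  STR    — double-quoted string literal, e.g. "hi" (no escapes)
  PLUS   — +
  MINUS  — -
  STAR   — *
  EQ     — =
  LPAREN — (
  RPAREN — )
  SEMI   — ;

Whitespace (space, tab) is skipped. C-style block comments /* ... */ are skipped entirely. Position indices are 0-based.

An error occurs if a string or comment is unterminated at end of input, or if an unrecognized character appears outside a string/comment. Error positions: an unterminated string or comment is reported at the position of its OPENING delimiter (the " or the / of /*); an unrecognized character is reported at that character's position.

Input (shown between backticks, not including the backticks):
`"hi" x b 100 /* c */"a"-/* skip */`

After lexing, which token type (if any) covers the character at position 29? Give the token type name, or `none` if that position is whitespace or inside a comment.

Answer: none

Derivation:
pos=0: enter STRING mode
pos=0: emit STR "hi" (now at pos=4)
pos=5: emit ID 'x' (now at pos=6)
pos=7: emit ID 'b' (now at pos=8)
pos=9: emit NUM '100' (now at pos=12)
pos=13: enter COMMENT mode (saw '/*')
exit COMMENT mode (now at pos=20)
pos=20: enter STRING mode
pos=20: emit STR "a" (now at pos=23)
pos=23: emit MINUS '-'
pos=24: enter COMMENT mode (saw '/*')
exit COMMENT mode (now at pos=34)
DONE. 6 tokens: [STR, ID, ID, NUM, STR, MINUS]
Position 29: char is 'i' -> none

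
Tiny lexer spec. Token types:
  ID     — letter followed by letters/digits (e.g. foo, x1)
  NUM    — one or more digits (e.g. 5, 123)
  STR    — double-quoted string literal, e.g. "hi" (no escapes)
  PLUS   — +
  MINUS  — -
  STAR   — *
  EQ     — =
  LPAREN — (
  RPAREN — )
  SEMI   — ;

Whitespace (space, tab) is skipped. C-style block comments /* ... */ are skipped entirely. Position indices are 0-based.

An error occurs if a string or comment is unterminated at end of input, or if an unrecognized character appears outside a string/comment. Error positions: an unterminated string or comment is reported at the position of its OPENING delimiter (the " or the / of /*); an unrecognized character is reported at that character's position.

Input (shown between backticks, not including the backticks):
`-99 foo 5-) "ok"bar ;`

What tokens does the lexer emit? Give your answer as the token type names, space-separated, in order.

Answer: MINUS NUM ID NUM MINUS RPAREN STR ID SEMI

Derivation:
pos=0: emit MINUS '-'
pos=1: emit NUM '99' (now at pos=3)
pos=4: emit ID 'foo' (now at pos=7)
pos=8: emit NUM '5' (now at pos=9)
pos=9: emit MINUS '-'
pos=10: emit RPAREN ')'
pos=12: enter STRING mode
pos=12: emit STR "ok" (now at pos=16)
pos=16: emit ID 'bar' (now at pos=19)
pos=20: emit SEMI ';'
DONE. 9 tokens: [MINUS, NUM, ID, NUM, MINUS, RPAREN, STR, ID, SEMI]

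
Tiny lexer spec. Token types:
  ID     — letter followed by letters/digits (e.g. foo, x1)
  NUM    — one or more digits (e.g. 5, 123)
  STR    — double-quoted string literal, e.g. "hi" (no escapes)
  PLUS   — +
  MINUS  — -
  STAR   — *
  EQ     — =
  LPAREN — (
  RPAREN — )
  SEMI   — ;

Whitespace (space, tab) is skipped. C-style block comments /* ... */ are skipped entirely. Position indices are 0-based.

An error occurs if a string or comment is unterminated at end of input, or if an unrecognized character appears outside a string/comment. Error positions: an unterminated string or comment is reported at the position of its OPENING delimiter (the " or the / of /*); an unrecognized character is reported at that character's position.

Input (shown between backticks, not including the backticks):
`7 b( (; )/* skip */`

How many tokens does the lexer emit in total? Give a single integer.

Answer: 6

Derivation:
pos=0: emit NUM '7' (now at pos=1)
pos=2: emit ID 'b' (now at pos=3)
pos=3: emit LPAREN '('
pos=5: emit LPAREN '('
pos=6: emit SEMI ';'
pos=8: emit RPAREN ')'
pos=9: enter COMMENT mode (saw '/*')
exit COMMENT mode (now at pos=19)
DONE. 6 tokens: [NUM, ID, LPAREN, LPAREN, SEMI, RPAREN]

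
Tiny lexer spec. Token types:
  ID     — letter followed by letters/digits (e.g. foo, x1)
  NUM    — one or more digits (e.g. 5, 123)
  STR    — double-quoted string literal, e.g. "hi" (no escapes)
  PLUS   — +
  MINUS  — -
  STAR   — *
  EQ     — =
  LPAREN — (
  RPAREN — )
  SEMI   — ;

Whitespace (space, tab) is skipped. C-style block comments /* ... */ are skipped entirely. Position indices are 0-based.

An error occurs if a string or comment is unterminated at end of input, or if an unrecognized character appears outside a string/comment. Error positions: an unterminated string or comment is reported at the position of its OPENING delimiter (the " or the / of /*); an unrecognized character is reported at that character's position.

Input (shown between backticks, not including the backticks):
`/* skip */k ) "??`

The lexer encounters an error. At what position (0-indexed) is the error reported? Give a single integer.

pos=0: enter COMMENT mode (saw '/*')
exit COMMENT mode (now at pos=10)
pos=10: emit ID 'k' (now at pos=11)
pos=12: emit RPAREN ')'
pos=14: enter STRING mode
pos=14: ERROR — unterminated string

Answer: 14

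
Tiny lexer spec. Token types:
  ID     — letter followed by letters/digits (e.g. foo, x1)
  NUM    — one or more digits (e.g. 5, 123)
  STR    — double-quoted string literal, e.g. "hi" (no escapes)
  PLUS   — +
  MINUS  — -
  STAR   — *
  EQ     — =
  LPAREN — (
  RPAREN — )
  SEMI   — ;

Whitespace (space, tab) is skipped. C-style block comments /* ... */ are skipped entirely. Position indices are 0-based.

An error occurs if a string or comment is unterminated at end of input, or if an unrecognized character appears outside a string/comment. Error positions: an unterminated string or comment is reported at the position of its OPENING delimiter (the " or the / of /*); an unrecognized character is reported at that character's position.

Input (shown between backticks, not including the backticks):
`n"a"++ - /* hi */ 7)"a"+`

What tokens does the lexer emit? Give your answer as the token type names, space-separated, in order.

pos=0: emit ID 'n' (now at pos=1)
pos=1: enter STRING mode
pos=1: emit STR "a" (now at pos=4)
pos=4: emit PLUS '+'
pos=5: emit PLUS '+'
pos=7: emit MINUS '-'
pos=9: enter COMMENT mode (saw '/*')
exit COMMENT mode (now at pos=17)
pos=18: emit NUM '7' (now at pos=19)
pos=19: emit RPAREN ')'
pos=20: enter STRING mode
pos=20: emit STR "a" (now at pos=23)
pos=23: emit PLUS '+'
DONE. 9 tokens: [ID, STR, PLUS, PLUS, MINUS, NUM, RPAREN, STR, PLUS]

Answer: ID STR PLUS PLUS MINUS NUM RPAREN STR PLUS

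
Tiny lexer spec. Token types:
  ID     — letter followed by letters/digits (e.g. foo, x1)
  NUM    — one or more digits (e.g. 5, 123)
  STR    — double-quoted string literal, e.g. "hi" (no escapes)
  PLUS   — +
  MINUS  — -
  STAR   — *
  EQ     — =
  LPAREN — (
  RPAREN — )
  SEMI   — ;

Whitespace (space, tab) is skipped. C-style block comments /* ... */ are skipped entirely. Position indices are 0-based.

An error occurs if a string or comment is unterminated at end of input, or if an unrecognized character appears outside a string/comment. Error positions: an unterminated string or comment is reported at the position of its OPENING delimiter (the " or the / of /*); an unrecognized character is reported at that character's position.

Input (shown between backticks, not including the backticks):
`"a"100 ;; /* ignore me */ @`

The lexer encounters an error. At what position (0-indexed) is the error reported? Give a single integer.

Answer: 26

Derivation:
pos=0: enter STRING mode
pos=0: emit STR "a" (now at pos=3)
pos=3: emit NUM '100' (now at pos=6)
pos=7: emit SEMI ';'
pos=8: emit SEMI ';'
pos=10: enter COMMENT mode (saw '/*')
exit COMMENT mode (now at pos=25)
pos=26: ERROR — unrecognized char '@'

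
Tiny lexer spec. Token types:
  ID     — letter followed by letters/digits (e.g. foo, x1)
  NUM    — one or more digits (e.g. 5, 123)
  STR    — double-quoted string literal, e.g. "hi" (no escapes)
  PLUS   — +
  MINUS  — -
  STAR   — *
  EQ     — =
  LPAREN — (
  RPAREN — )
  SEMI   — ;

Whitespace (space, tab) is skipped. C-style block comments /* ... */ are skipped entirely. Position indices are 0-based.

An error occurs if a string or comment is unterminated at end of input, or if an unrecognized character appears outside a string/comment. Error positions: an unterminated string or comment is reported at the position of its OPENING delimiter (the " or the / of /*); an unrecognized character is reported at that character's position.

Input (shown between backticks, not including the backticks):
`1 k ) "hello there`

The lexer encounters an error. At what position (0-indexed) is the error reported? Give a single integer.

pos=0: emit NUM '1' (now at pos=1)
pos=2: emit ID 'k' (now at pos=3)
pos=4: emit RPAREN ')'
pos=6: enter STRING mode
pos=6: ERROR — unterminated string

Answer: 6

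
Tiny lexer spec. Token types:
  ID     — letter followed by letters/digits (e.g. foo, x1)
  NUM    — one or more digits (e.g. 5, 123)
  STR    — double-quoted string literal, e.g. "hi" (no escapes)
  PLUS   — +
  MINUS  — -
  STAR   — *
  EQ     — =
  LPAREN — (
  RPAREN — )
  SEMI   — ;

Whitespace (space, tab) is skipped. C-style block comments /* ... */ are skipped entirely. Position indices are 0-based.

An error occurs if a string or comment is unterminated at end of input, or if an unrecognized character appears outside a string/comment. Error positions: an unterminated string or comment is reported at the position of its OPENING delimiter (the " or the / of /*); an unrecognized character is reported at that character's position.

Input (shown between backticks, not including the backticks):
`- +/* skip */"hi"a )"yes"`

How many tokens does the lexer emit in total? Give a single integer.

pos=0: emit MINUS '-'
pos=2: emit PLUS '+'
pos=3: enter COMMENT mode (saw '/*')
exit COMMENT mode (now at pos=13)
pos=13: enter STRING mode
pos=13: emit STR "hi" (now at pos=17)
pos=17: emit ID 'a' (now at pos=18)
pos=19: emit RPAREN ')'
pos=20: enter STRING mode
pos=20: emit STR "yes" (now at pos=25)
DONE. 6 tokens: [MINUS, PLUS, STR, ID, RPAREN, STR]

Answer: 6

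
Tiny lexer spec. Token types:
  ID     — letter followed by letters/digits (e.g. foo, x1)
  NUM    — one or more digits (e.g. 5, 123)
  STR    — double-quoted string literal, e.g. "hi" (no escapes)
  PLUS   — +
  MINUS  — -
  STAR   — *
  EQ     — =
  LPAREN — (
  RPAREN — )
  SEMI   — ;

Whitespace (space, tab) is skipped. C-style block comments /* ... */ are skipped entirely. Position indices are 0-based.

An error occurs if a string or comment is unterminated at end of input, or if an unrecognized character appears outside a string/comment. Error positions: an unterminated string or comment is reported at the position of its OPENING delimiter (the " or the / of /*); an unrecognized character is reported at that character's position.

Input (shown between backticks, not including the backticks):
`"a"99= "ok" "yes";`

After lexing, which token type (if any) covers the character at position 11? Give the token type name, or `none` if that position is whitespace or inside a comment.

Answer: none

Derivation:
pos=0: enter STRING mode
pos=0: emit STR "a" (now at pos=3)
pos=3: emit NUM '99' (now at pos=5)
pos=5: emit EQ '='
pos=7: enter STRING mode
pos=7: emit STR "ok" (now at pos=11)
pos=12: enter STRING mode
pos=12: emit STR "yes" (now at pos=17)
pos=17: emit SEMI ';'
DONE. 6 tokens: [STR, NUM, EQ, STR, STR, SEMI]
Position 11: char is ' ' -> none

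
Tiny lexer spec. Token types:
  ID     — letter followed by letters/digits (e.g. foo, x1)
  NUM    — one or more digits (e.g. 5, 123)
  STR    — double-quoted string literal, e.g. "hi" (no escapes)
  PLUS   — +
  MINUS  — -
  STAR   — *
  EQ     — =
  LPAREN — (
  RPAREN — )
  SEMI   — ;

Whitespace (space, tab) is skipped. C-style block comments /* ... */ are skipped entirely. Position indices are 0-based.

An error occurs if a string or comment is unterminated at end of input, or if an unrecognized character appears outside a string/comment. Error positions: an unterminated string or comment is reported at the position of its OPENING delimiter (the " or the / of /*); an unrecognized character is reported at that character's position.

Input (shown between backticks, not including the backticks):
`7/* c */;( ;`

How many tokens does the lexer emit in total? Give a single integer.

Answer: 4

Derivation:
pos=0: emit NUM '7' (now at pos=1)
pos=1: enter COMMENT mode (saw '/*')
exit COMMENT mode (now at pos=8)
pos=8: emit SEMI ';'
pos=9: emit LPAREN '('
pos=11: emit SEMI ';'
DONE. 4 tokens: [NUM, SEMI, LPAREN, SEMI]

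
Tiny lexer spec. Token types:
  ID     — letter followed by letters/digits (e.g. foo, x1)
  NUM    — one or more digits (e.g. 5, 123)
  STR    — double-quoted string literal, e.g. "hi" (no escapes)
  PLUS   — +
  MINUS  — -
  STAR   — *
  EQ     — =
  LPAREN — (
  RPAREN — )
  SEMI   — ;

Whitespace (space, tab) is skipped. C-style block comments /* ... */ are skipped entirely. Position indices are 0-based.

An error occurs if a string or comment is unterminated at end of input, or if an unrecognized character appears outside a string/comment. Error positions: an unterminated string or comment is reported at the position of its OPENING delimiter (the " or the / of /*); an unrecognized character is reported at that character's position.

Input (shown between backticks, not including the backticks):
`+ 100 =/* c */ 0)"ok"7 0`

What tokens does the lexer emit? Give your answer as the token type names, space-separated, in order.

pos=0: emit PLUS '+'
pos=2: emit NUM '100' (now at pos=5)
pos=6: emit EQ '='
pos=7: enter COMMENT mode (saw '/*')
exit COMMENT mode (now at pos=14)
pos=15: emit NUM '0' (now at pos=16)
pos=16: emit RPAREN ')'
pos=17: enter STRING mode
pos=17: emit STR "ok" (now at pos=21)
pos=21: emit NUM '7' (now at pos=22)
pos=23: emit NUM '0' (now at pos=24)
DONE. 8 tokens: [PLUS, NUM, EQ, NUM, RPAREN, STR, NUM, NUM]

Answer: PLUS NUM EQ NUM RPAREN STR NUM NUM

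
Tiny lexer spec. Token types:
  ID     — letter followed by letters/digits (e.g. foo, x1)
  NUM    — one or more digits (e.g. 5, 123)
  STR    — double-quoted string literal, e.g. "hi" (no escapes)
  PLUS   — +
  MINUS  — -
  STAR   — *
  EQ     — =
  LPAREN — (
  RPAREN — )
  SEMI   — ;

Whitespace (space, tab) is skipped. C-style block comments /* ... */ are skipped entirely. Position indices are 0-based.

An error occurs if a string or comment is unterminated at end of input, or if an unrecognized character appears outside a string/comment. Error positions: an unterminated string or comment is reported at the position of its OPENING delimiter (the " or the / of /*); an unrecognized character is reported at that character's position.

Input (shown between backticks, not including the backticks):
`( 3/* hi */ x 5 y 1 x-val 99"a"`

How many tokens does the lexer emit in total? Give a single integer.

pos=0: emit LPAREN '('
pos=2: emit NUM '3' (now at pos=3)
pos=3: enter COMMENT mode (saw '/*')
exit COMMENT mode (now at pos=11)
pos=12: emit ID 'x' (now at pos=13)
pos=14: emit NUM '5' (now at pos=15)
pos=16: emit ID 'y' (now at pos=17)
pos=18: emit NUM '1' (now at pos=19)
pos=20: emit ID 'x' (now at pos=21)
pos=21: emit MINUS '-'
pos=22: emit ID 'val' (now at pos=25)
pos=26: emit NUM '99' (now at pos=28)
pos=28: enter STRING mode
pos=28: emit STR "a" (now at pos=31)
DONE. 11 tokens: [LPAREN, NUM, ID, NUM, ID, NUM, ID, MINUS, ID, NUM, STR]

Answer: 11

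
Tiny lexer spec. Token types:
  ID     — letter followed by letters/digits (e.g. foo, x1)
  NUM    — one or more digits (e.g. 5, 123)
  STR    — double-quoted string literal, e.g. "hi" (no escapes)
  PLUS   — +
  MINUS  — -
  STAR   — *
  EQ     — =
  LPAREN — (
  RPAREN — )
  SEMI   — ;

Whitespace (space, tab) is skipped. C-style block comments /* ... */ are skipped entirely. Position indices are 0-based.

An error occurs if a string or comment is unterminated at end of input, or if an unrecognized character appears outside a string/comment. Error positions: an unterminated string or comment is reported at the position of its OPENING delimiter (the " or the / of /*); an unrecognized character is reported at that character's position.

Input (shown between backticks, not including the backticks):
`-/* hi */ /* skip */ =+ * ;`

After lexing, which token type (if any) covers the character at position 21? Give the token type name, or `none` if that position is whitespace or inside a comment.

pos=0: emit MINUS '-'
pos=1: enter COMMENT mode (saw '/*')
exit COMMENT mode (now at pos=9)
pos=10: enter COMMENT mode (saw '/*')
exit COMMENT mode (now at pos=20)
pos=21: emit EQ '='
pos=22: emit PLUS '+'
pos=24: emit STAR '*'
pos=26: emit SEMI ';'
DONE. 5 tokens: [MINUS, EQ, PLUS, STAR, SEMI]
Position 21: char is '=' -> EQ

Answer: EQ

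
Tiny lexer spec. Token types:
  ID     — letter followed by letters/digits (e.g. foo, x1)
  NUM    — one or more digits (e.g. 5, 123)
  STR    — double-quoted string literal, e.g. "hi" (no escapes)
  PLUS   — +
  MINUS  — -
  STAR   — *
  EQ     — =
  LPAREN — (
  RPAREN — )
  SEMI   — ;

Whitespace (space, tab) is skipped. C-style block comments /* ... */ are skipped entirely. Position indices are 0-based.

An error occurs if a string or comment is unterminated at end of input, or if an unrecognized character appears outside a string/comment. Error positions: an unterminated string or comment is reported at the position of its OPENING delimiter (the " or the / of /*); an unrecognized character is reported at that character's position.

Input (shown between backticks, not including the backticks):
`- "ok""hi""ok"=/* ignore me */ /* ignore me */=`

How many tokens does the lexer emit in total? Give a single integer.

Answer: 6

Derivation:
pos=0: emit MINUS '-'
pos=2: enter STRING mode
pos=2: emit STR "ok" (now at pos=6)
pos=6: enter STRING mode
pos=6: emit STR "hi" (now at pos=10)
pos=10: enter STRING mode
pos=10: emit STR "ok" (now at pos=14)
pos=14: emit EQ '='
pos=15: enter COMMENT mode (saw '/*')
exit COMMENT mode (now at pos=30)
pos=31: enter COMMENT mode (saw '/*')
exit COMMENT mode (now at pos=46)
pos=46: emit EQ '='
DONE. 6 tokens: [MINUS, STR, STR, STR, EQ, EQ]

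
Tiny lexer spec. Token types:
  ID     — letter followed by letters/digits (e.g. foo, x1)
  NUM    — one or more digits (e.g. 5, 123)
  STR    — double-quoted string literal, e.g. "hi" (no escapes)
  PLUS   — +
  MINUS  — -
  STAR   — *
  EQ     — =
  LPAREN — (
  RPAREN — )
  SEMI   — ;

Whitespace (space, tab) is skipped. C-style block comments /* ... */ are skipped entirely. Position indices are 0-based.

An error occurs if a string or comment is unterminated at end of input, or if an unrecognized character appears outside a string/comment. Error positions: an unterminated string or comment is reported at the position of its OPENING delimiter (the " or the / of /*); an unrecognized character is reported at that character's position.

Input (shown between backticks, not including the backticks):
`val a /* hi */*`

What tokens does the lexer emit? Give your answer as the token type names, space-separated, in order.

pos=0: emit ID 'val' (now at pos=3)
pos=4: emit ID 'a' (now at pos=5)
pos=6: enter COMMENT mode (saw '/*')
exit COMMENT mode (now at pos=14)
pos=14: emit STAR '*'
DONE. 3 tokens: [ID, ID, STAR]

Answer: ID ID STAR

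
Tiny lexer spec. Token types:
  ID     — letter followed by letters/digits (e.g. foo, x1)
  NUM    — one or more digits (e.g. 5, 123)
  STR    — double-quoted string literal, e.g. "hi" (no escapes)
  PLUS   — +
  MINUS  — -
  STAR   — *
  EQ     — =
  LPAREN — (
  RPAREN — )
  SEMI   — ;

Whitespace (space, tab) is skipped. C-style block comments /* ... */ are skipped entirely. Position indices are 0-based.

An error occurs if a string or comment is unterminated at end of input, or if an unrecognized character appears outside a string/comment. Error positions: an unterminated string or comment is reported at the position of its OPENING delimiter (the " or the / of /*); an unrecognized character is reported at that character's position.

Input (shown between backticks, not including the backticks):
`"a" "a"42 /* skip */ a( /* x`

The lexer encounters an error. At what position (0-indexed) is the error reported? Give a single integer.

pos=0: enter STRING mode
pos=0: emit STR "a" (now at pos=3)
pos=4: enter STRING mode
pos=4: emit STR "a" (now at pos=7)
pos=7: emit NUM '42' (now at pos=9)
pos=10: enter COMMENT mode (saw '/*')
exit COMMENT mode (now at pos=20)
pos=21: emit ID 'a' (now at pos=22)
pos=22: emit LPAREN '('
pos=24: enter COMMENT mode (saw '/*')
pos=24: ERROR — unterminated comment (reached EOF)

Answer: 24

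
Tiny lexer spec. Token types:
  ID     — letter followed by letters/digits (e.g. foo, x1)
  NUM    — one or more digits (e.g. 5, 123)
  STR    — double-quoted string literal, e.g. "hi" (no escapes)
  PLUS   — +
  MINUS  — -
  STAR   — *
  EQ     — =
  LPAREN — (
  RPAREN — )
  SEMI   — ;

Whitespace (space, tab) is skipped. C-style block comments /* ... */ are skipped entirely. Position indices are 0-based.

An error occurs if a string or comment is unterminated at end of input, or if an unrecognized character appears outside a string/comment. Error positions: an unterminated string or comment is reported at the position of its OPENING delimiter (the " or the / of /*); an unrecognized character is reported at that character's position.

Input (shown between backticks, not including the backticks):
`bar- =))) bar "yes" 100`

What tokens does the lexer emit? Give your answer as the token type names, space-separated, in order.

pos=0: emit ID 'bar' (now at pos=3)
pos=3: emit MINUS '-'
pos=5: emit EQ '='
pos=6: emit RPAREN ')'
pos=7: emit RPAREN ')'
pos=8: emit RPAREN ')'
pos=10: emit ID 'bar' (now at pos=13)
pos=14: enter STRING mode
pos=14: emit STR "yes" (now at pos=19)
pos=20: emit NUM '100' (now at pos=23)
DONE. 9 tokens: [ID, MINUS, EQ, RPAREN, RPAREN, RPAREN, ID, STR, NUM]

Answer: ID MINUS EQ RPAREN RPAREN RPAREN ID STR NUM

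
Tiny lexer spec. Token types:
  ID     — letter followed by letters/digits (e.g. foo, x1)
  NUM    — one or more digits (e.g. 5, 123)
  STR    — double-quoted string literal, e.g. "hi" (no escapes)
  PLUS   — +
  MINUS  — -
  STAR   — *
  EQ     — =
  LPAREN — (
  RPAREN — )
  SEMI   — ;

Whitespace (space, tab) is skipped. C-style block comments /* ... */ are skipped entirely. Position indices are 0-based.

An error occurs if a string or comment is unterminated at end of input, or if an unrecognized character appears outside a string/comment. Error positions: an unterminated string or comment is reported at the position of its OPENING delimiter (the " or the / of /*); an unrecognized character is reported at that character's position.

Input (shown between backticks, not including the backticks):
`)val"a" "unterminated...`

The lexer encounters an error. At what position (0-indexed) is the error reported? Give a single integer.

Answer: 8

Derivation:
pos=0: emit RPAREN ')'
pos=1: emit ID 'val' (now at pos=4)
pos=4: enter STRING mode
pos=4: emit STR "a" (now at pos=7)
pos=8: enter STRING mode
pos=8: ERROR — unterminated string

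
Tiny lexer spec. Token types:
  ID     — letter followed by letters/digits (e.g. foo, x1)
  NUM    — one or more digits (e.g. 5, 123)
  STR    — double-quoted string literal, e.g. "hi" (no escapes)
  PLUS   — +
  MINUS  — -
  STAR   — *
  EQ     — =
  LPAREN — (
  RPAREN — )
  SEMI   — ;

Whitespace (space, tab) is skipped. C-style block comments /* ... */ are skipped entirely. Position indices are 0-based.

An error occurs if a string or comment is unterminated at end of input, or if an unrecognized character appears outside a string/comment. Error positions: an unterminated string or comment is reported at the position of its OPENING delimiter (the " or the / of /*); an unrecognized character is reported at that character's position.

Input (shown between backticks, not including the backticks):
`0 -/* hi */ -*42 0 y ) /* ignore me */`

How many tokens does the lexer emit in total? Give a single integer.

pos=0: emit NUM '0' (now at pos=1)
pos=2: emit MINUS '-'
pos=3: enter COMMENT mode (saw '/*')
exit COMMENT mode (now at pos=11)
pos=12: emit MINUS '-'
pos=13: emit STAR '*'
pos=14: emit NUM '42' (now at pos=16)
pos=17: emit NUM '0' (now at pos=18)
pos=19: emit ID 'y' (now at pos=20)
pos=21: emit RPAREN ')'
pos=23: enter COMMENT mode (saw '/*')
exit COMMENT mode (now at pos=38)
DONE. 8 tokens: [NUM, MINUS, MINUS, STAR, NUM, NUM, ID, RPAREN]

Answer: 8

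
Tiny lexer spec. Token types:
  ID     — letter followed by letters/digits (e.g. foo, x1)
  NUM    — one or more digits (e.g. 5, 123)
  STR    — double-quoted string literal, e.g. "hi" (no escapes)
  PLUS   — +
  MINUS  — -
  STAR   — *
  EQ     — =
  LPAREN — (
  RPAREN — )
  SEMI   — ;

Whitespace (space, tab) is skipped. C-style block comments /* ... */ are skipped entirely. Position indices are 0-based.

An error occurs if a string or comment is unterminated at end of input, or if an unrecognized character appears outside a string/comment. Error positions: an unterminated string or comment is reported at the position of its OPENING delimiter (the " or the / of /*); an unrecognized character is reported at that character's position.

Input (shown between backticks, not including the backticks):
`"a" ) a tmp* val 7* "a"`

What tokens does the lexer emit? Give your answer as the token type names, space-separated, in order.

Answer: STR RPAREN ID ID STAR ID NUM STAR STR

Derivation:
pos=0: enter STRING mode
pos=0: emit STR "a" (now at pos=3)
pos=4: emit RPAREN ')'
pos=6: emit ID 'a' (now at pos=7)
pos=8: emit ID 'tmp' (now at pos=11)
pos=11: emit STAR '*'
pos=13: emit ID 'val' (now at pos=16)
pos=17: emit NUM '7' (now at pos=18)
pos=18: emit STAR '*'
pos=20: enter STRING mode
pos=20: emit STR "a" (now at pos=23)
DONE. 9 tokens: [STR, RPAREN, ID, ID, STAR, ID, NUM, STAR, STR]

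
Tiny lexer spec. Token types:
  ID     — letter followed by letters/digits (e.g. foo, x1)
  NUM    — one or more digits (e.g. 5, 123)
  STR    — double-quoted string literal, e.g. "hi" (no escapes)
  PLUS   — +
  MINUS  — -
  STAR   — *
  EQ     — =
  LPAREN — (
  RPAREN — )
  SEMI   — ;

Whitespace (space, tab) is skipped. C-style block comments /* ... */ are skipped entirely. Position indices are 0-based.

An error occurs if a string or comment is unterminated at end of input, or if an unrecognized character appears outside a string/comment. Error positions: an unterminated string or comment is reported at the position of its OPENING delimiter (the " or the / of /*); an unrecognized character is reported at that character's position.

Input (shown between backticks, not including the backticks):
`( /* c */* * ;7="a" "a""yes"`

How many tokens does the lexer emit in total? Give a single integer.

pos=0: emit LPAREN '('
pos=2: enter COMMENT mode (saw '/*')
exit COMMENT mode (now at pos=9)
pos=9: emit STAR '*'
pos=11: emit STAR '*'
pos=13: emit SEMI ';'
pos=14: emit NUM '7' (now at pos=15)
pos=15: emit EQ '='
pos=16: enter STRING mode
pos=16: emit STR "a" (now at pos=19)
pos=20: enter STRING mode
pos=20: emit STR "a" (now at pos=23)
pos=23: enter STRING mode
pos=23: emit STR "yes" (now at pos=28)
DONE. 9 tokens: [LPAREN, STAR, STAR, SEMI, NUM, EQ, STR, STR, STR]

Answer: 9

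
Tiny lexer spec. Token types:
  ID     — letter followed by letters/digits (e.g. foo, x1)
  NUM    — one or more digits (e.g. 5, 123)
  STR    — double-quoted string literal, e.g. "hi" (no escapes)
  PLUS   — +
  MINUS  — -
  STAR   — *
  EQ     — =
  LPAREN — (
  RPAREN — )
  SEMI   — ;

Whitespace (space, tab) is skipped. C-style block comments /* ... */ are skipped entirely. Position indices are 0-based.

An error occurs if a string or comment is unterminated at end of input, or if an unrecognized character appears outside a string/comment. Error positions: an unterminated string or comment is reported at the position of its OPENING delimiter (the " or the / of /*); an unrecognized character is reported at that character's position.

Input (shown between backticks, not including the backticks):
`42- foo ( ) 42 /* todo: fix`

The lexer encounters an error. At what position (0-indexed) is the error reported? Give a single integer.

pos=0: emit NUM '42' (now at pos=2)
pos=2: emit MINUS '-'
pos=4: emit ID 'foo' (now at pos=7)
pos=8: emit LPAREN '('
pos=10: emit RPAREN ')'
pos=12: emit NUM '42' (now at pos=14)
pos=15: enter COMMENT mode (saw '/*')
pos=15: ERROR — unterminated comment (reached EOF)

Answer: 15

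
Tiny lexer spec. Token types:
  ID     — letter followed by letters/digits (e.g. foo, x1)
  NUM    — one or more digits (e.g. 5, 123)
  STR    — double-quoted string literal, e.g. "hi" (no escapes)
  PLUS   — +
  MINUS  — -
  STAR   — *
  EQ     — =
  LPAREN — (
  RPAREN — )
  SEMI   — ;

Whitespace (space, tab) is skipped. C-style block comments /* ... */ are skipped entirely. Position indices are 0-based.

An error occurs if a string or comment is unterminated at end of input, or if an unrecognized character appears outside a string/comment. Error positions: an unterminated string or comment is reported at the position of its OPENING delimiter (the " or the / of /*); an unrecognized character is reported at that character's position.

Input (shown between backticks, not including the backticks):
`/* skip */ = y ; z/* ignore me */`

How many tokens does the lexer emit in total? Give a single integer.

pos=0: enter COMMENT mode (saw '/*')
exit COMMENT mode (now at pos=10)
pos=11: emit EQ '='
pos=13: emit ID 'y' (now at pos=14)
pos=15: emit SEMI ';'
pos=17: emit ID 'z' (now at pos=18)
pos=18: enter COMMENT mode (saw '/*')
exit COMMENT mode (now at pos=33)
DONE. 4 tokens: [EQ, ID, SEMI, ID]

Answer: 4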